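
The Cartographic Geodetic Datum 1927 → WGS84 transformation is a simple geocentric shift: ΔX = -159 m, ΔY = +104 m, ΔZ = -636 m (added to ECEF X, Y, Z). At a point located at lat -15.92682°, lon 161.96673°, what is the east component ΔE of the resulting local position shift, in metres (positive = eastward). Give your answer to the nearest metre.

ΔE = -50 m

The local east axis at (φ, λ) is (−sin λ, cos λ, 0), so ΔE = −sin(161.96673°)·(-159) + cos(161.96673°)·104 = -49.67 m.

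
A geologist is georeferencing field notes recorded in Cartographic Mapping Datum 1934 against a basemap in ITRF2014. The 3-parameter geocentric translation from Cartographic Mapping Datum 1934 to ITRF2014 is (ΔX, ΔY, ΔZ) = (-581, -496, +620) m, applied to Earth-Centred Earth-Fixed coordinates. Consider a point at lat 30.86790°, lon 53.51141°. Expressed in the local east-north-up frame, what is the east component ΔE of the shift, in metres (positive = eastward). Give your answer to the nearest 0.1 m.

At φ = 30.86790°, λ = 53.51141°: sin φ = 0.513060, cos φ = 0.858352, sin λ = 0.803975, cos λ = 0.594663.
ΔE = −sin λ·ΔX + cos λ·ΔY = −(0.803975)·(-581) + (0.594663)·(-496) = 172.16 m.

ΔE = 172.2 m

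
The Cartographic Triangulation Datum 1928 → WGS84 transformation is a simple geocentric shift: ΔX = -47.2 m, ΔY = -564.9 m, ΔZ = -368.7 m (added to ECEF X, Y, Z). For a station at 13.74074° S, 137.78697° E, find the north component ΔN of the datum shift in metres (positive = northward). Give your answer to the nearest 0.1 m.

At φ = -13.74074°, λ = 137.78697°: sin φ = -0.237529, cos φ = 0.971380, sin λ = 0.671889, cos λ = -0.740652.
ΔN = −sin φ cos λ·ΔX − sin φ sin λ·ΔY + cos φ·ΔZ = −(-0.237529)(-0.740652)(-47.2) − (-0.237529)(0.671889)(-564.9) + (0.971380)(-368.7) = -440.00 m.

ΔN = -440.0 m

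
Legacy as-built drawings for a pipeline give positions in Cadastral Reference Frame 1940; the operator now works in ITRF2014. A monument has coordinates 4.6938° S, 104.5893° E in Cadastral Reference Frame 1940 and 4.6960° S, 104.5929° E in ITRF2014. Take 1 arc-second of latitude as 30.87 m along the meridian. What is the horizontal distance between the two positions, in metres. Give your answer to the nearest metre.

Δφ = -4.6960° − -4.6938° = -0.0022°; Δλ = 104.5929° − 104.5893° = +0.0036°.
1° of latitude = 3600 × 30.87 = 111132 m.
ΔN = Δφ × 111132 = -244.5 m; ΔE = Δλ × 111132 × cos(-4.6938°) = +0.0036 × 111132 × 0.996646 = 398.7 m.
Distance = √(ΔE² + ΔN²) = √(398.7² + (-244.5)²) = 467.7 m.

468 m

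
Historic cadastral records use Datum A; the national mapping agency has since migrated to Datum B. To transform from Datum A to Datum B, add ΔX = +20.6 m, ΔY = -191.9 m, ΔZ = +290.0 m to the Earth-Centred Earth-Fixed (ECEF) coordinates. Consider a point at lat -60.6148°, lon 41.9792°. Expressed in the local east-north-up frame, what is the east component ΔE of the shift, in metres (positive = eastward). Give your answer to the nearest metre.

At φ = -60.6148°, λ = 41.9792°: sin φ = -0.871341, cos φ = 0.490679, sin λ = 0.668861, cos λ = 0.743388.
ΔE = −sin λ·ΔX + cos λ·ΔY = −(0.668861)·(20.6) + (0.743388)·(-191.9) = -156.43 m.

ΔE = -156 m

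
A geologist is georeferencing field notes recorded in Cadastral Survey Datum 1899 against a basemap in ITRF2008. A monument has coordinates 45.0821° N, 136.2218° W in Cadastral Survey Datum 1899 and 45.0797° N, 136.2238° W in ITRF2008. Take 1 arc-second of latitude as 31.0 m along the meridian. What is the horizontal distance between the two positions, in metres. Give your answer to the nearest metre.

311 m

Δφ = 45.0797° − 45.0821° = -0.0024°; Δλ = -136.2238° − -136.2218° = -0.0020°.
1° of latitude = 3600 × 31.00 = 111600 m.
ΔN = Δφ × 111600 = -267.8 m; ΔE = Δλ × 111600 × cos(45.0821°) = -0.0020 × 111600 × 0.706093 = -157.6 m.
Distance = √(ΔE² + ΔN²) = √((-157.6)² + (-267.8)²) = 310.8 m.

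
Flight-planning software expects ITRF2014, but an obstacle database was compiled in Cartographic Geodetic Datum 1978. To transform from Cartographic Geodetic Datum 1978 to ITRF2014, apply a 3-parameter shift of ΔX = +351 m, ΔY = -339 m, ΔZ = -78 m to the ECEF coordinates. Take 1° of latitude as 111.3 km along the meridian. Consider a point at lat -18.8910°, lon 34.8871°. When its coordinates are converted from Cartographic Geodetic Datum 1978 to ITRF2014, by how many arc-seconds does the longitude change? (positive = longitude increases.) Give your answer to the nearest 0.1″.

sin φ = -0.323769, cos φ = 0.946136, sin λ = 0.571961, cos λ = 0.820281.
East component: ΔE = −sin λ·ΔX + cos λ·ΔY = −(0.571961)(351) + (0.820281)(-339) = -478.83 m.
1° of latitude spans 111300 m; at latitude φ, 1° of longitude spans that × cos φ = 105305.0 m, so Δλ = -478.83 / 105305.0 × 3600 = -16.370″.

Δλ = -16.4″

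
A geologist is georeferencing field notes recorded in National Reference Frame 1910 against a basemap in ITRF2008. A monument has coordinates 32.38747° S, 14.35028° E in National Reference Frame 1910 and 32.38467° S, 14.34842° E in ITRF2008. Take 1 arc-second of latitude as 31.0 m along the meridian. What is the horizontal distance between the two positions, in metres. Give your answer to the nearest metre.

358 m

Δφ = -32.38467° − -32.38747° = +0.00280°; Δλ = 14.34842° − 14.35028° = -0.00186°.
1° of latitude = 3600 × 31.00 = 111600 m.
ΔN = Δφ × 111600 = 312.5 m; ΔE = Δλ × 111600 × cos(-32.38747°) = -0.00186 × 111600 × 0.844445 = -175.3 m.
Distance = √(ΔE² + ΔN²) = √((-175.3)² + 312.5²) = 358.3 m.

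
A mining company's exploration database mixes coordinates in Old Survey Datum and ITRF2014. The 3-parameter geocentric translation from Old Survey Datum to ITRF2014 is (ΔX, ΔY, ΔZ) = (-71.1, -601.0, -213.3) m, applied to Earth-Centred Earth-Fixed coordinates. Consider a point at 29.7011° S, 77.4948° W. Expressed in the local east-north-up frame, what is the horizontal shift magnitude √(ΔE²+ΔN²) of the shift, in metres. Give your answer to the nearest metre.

The local east axis at (φ, λ) is (−sin λ, cos λ, 0), so ΔE = −sin(-77.4948°)·(-71.1) + cos(-77.4948°)·(-601.0) = -199.55 m.
The local north axis is (−sin φ cos λ, −sin φ sin λ, cos φ), giving ΔN = -7.628 + 290.716 − 185.277 = 97.81 m.
Horizontal magnitude = √(ΔE² + ΔN²) = √((-199.55)² + 97.81²) = 222.23 m.

222 m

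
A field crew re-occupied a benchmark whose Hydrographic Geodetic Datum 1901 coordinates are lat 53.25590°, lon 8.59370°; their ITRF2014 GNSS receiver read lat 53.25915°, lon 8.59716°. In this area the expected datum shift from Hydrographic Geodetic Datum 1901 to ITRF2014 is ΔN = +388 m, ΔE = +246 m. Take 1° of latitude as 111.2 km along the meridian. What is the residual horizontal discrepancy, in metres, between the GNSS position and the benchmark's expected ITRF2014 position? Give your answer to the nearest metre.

Observed coordinate differences: Δφ = +0.00325°, Δλ = +0.00346°.
Converting to metres (1° lat = 111200 m, cos φ = 0.598242): observed ΔN = 361.4 m, observed ΔE = 230.2 m.
Subtracting the expected shift leaves a residual of 361.4 − (388) = -26.6 m north and 230.2 − (246) = -15.8 m east.
Residual distance = √((-26.6)² + (-15.8)²) = 31.0 m.

31 m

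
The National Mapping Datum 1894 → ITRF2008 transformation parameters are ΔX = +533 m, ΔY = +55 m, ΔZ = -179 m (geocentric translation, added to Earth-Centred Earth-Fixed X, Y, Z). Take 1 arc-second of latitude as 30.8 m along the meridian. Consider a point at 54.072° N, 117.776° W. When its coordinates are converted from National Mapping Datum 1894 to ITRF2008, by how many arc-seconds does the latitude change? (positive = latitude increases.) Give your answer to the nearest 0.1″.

Δφ = 4.4″

sin φ = 0.809755, cos φ = 0.586768, sin λ = -0.884776, cos λ = -0.466016.
North component: ΔN = −sin φ cos λ·ΔX − sin φ sin λ·ΔY + cos φ·ΔZ = −(0.809755)(-0.466016)(533) − (0.809755)(-0.884776)(55) + (0.586768)(-179) = 135.51 m.
1° of latitude spans 3600 × 30.80 = 110880 m, so Δφ = 135.51 / 110880 × 3600 = 4.400″.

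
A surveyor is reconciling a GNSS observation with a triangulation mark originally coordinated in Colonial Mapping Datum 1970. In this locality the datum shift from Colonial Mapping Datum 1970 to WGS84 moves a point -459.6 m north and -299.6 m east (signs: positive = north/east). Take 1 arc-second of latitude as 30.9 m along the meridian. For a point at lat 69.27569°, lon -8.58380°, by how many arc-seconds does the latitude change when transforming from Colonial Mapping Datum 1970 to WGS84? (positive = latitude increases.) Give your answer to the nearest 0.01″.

Δφ = -14.87″

1″ of latitude = 30.90 m, so Δφ = -459.6 / 30.90 = -14.874″.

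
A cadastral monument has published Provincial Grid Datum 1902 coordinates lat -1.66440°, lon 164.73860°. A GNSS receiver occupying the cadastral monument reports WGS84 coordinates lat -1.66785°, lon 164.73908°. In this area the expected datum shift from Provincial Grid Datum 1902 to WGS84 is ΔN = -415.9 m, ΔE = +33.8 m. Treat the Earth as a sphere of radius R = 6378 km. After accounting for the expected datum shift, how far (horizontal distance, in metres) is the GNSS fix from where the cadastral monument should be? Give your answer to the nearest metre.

37 m

Observed coordinate differences: Δφ = -0.00345°, Δλ = +0.00048°.
Converting to metres (1° lat = 111317 m, cos φ = 0.999578): observed ΔN = -384.0 m, observed ΔE = 53.4 m.
Subtracting the expected shift leaves a residual of -384.0 − (-415.9) = 31.9 m north and 53.4 − (33.8) = 19.6 m east.
Residual distance = √(31.9² + 19.6²) = 37.4 m.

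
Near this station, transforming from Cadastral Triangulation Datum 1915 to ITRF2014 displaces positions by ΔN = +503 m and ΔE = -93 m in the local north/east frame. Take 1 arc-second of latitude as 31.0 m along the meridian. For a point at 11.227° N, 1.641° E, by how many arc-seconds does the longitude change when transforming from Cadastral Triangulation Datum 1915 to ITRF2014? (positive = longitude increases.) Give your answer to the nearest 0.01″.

Δλ = -3.06″

At latitude 11.227°, cos φ = 0.980864.
1″ of longitude at this latitude = 31.00 × cos φ = 30.4068 m, so Δλ = -93.0 / 30.4068 = -3.059″.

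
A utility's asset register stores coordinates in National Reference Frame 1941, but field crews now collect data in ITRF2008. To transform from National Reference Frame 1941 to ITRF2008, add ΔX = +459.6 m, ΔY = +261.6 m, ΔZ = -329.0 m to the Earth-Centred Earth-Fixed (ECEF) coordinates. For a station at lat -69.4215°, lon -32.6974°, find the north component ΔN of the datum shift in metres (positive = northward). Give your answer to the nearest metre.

The local north axis is (−sin φ cos λ, −sin φ sin λ, cos φ), giving ΔN = 362.090 − 132.300 − 115.640 = 114.15 m.

ΔN = 114 m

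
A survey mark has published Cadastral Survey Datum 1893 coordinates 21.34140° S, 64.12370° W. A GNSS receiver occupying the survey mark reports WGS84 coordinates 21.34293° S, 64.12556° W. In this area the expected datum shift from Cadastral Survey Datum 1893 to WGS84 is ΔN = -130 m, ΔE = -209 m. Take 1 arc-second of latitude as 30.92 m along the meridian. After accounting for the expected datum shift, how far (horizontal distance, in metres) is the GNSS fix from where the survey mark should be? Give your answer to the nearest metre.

Observed coordinate differences: Δφ = -0.00153°, Δλ = -0.00186°.
Converting to metres (1° lat = 111312 m, cos φ = 0.931429): observed ΔN = -170.3 m, observed ΔE = -192.8 m.
Subtracting the expected shift leaves a residual of -170.3 − (-130) = -40.3 m north and -192.8 − (-209) = 16.2 m east.
Residual distance = √((-40.3)² + 16.2²) = 43.4 m.

43 m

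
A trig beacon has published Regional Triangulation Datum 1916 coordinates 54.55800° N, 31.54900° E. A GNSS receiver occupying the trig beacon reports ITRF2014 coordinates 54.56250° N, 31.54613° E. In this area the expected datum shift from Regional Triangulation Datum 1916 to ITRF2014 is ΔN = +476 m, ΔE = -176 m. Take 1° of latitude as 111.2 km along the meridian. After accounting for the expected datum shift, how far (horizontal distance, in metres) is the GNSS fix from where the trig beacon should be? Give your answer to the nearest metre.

26 m

Observed coordinate differences: Δφ = +0.00450°, Δλ = -0.00287°.
Converting to metres (1° lat = 111200 m, cos φ = 0.579879): observed ΔN = 500.4 m, observed ΔE = -185.1 m.
Subtracting the expected shift leaves a residual of 500.4 − (476) = 24.4 m north and -185.1 − (-176) = -9.1 m east.
Residual distance = √(24.4² + (-9.1)²) = 26.0 m.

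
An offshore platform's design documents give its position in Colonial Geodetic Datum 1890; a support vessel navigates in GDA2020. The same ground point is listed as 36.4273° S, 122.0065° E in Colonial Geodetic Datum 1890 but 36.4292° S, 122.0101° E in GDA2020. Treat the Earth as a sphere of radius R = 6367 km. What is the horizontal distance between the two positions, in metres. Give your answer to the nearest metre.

385 m

Δφ = -36.4292° − -36.4273° = -0.0019°; Δλ = 122.0101° − 122.0065° = +0.0036°.
1° along a meridian = πR/180 = 111125 m.
ΔN = Δφ × 111125 = -211.1 m; ΔE = Δλ × 111125 × cos(-36.4273°) = +0.0036 × 111125 × 0.804611 = 321.9 m.
Distance = √(ΔE² + ΔN²) = √(321.9² + (-211.1)²) = 385.0 m.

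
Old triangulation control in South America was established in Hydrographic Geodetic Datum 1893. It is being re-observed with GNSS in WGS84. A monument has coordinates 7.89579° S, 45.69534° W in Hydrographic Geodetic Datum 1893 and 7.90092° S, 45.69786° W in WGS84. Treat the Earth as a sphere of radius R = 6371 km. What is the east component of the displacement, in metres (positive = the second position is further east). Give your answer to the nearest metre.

Δφ = -7.90092° − -7.89579° = -0.00513°; Δλ = -45.69786° − -45.69534° = -0.00252°.
1° along a meridian = πR/180 = 111195 m.
ΔN = Δφ × 111195 = -570.4 m; ΔE = Δλ × 111195 × cos(-7.89579°) = -0.00252 × 111195 × 0.990520 = -277.6 m.

ΔE = -278 m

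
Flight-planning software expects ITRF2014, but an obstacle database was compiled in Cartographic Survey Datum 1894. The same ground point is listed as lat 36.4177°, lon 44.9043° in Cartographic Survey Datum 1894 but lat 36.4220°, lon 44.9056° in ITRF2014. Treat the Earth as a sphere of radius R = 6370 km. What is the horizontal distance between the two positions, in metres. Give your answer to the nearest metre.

492 m

Δφ = 36.4220° − 36.4177° = +0.0043°; Δλ = 44.9056° − 44.9043° = +0.0013°.
1° along a meridian = πR/180 = 111177 m.
ΔN = Δφ × 111177 = 478.1 m; ΔE = Δλ × 111177 × cos(36.4177°) = +0.0013 × 111177 × 0.804710 = 116.3 m.
Distance = √(ΔE² + ΔN²) = √(116.3² + 478.1²) = 492.0 m.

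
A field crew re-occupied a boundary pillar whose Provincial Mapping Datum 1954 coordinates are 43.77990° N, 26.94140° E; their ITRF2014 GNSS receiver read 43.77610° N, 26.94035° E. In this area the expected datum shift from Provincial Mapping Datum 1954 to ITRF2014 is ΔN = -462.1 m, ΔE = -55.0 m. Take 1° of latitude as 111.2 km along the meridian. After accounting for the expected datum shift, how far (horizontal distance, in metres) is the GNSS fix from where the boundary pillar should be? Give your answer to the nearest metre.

Observed coordinate differences: Δφ = -0.00380°, Δλ = -0.00105°.
Converting to metres (1° lat = 111200 m, cos φ = 0.722003): observed ΔN = -422.6 m, observed ΔE = -84.3 m.
Subtracting the expected shift leaves a residual of -422.6 − (-462.1) = 39.5 m north and -84.3 − (-55.0) = -29.3 m east.
Residual distance = √(39.5² + (-29.3)²) = 49.2 m.

49 m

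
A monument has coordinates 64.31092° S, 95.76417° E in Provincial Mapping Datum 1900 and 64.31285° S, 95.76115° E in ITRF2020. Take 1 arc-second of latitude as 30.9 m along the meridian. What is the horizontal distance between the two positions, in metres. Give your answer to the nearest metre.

Δφ = -64.31285° − -64.31092° = -0.00193°; Δλ = 95.76115° − 95.76417° = -0.00302°.
1° of latitude = 3600 × 30.90 = 111240 m.
ΔN = Δφ × 111240 = -214.7 m; ΔE = Δλ × 111240 × cos(-64.31092°) = -0.00302 × 111240 × 0.433487 = -145.6 m.
Distance = √(ΔE² + ΔN²) = √((-145.6)² + (-214.7)²) = 259.4 m.

259 m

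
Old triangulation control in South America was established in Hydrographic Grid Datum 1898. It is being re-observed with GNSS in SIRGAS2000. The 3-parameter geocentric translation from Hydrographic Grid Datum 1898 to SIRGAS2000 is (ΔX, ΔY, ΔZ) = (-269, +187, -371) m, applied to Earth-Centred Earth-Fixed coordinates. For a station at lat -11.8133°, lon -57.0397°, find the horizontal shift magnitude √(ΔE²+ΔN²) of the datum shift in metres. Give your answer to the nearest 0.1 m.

442.9 m

At φ = -11.8133°, λ = -57.0397°: sin φ = -0.204723, cos φ = 0.978820, sin λ = -0.839048, cos λ = 0.544058.
ΔE = −sin λ·ΔX + cos λ·ΔY = −(-0.839048)·(-269) + (0.544058)·(187) = -123.97 m.
ΔN = −sin φ cos λ·ΔX − sin φ sin λ·ΔY + cos φ·ΔZ = −(-0.204723)(0.544058)(-269) − (-0.204723)(-0.839048)(187) + (0.978820)(-371) = -425.23 m.
Horizontal magnitude = √(ΔE² + ΔN²) = √((-123.97)² + (-425.23)²) = 442.93 m.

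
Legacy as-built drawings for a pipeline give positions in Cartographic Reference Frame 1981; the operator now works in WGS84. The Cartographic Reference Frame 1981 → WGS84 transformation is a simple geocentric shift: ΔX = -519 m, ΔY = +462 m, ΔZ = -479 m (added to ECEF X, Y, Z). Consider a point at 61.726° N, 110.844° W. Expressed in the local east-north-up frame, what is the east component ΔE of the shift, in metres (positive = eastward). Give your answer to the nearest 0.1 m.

At φ = 61.726°, λ = -110.844°: sin φ = 0.880692, cos φ = 0.473689, sin λ = -0.934553, cos λ = -0.355825.
ΔE = −sin λ·ΔX + cos λ·ΔY = −(-0.934553)·(-519) + (-0.355825)·(462) = -649.42 m.

ΔE = -649.4 m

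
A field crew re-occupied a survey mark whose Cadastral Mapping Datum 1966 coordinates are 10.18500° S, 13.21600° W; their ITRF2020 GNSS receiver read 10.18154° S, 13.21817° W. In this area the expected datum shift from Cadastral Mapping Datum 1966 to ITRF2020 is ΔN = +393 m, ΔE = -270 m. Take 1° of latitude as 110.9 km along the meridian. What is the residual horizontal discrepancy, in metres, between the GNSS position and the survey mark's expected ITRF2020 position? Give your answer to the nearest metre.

Observed coordinate differences: Δφ = +0.00346°, Δλ = -0.00217°.
Converting to metres (1° lat = 110900 m, cos φ = 0.984242): observed ΔN = 383.7 m, observed ΔE = -236.9 m.
Subtracting the expected shift leaves a residual of 383.7 − (393) = -9.3 m north and -236.9 − (-270) = 33.1 m east.
Residual distance = √((-9.3)² + 33.1²) = 34.4 m.

34 m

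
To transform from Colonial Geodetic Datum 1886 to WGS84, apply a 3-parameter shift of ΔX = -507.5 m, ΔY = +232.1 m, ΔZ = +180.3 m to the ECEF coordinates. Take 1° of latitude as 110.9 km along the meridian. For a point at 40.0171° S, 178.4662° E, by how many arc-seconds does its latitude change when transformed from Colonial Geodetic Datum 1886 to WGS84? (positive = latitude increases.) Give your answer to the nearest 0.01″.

Δφ = 15.20″

sin φ = -0.643016, cos φ = 0.765853, sin λ = 0.026767, cos λ = -0.999642.
North component: ΔN = −sin φ cos λ·ΔX − sin φ sin λ·ΔY + cos φ·ΔZ = −(-0.643016)(-0.999642)(-507.5) − (-0.643016)(0.026767)(232.1) + (0.765853)(180.3) = 468.29 m.
1° of latitude spans 110900 m, so Δφ = 468.29 / 110900 × 3600 = 15.202″.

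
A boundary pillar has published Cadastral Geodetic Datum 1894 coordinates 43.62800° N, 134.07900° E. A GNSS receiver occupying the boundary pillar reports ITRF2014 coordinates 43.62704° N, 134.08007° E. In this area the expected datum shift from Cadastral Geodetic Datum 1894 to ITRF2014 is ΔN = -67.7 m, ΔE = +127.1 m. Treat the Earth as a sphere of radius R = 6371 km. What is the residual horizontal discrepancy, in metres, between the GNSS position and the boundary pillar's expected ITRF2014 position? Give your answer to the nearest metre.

Observed coordinate differences: Δφ = -0.00096°, Δλ = +0.00107°.
Converting to metres (1° lat = 111195 m, cos φ = 0.723835): observed ΔN = -106.7 m, observed ΔE = 86.1 m.
Subtracting the expected shift leaves a residual of -106.7 − (-67.7) = -39.0 m north and 86.1 − (127.1) = -41.0 m east.
Residual distance = √((-39.0)² + (-41.0)²) = 56.6 m.

57 m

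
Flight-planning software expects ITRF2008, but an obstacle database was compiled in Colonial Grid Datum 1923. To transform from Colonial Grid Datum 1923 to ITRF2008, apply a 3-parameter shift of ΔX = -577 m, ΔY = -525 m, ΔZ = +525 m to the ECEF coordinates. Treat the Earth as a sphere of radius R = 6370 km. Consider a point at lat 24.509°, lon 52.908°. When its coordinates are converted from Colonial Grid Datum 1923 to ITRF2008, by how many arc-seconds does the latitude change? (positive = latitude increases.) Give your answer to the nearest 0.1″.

sin φ = 0.414836, cos φ = 0.909896, sin λ = 0.797668, cos λ = 0.603097.
North component: ΔN = −sin φ cos λ·ΔX − sin φ sin λ·ΔY + cos φ·ΔZ = −(0.414836)(0.603097)(-577) − (0.414836)(0.797668)(-525) + (0.909896)(525) = 795.78 m.
1° of latitude spans πR/180 = 111177 m, so Δφ = 795.78 / 111177 × 3600 = 25.768″.

Δφ = 25.8″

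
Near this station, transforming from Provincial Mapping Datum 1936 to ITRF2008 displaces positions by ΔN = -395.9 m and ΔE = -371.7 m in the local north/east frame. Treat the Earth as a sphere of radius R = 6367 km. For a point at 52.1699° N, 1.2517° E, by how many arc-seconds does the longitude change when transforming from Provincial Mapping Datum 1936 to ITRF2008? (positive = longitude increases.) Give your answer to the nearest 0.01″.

At latitude 52.1699°, cos φ = 0.613322.
One radian of longitude at latitude φ spans R cos φ, so Δλ = ΔE / (R cos φ) = -371.7 / (6367000 × 0.613322) = -9.5185e-05 rad = -19.633″.

Δλ = -19.63″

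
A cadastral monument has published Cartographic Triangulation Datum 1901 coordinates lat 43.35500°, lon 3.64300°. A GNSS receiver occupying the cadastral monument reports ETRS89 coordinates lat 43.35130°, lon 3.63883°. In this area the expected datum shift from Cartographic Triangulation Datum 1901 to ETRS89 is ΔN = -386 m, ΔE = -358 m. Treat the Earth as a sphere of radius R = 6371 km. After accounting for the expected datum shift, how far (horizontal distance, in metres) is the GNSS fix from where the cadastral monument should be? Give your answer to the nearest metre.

33 m

Observed coordinate differences: Δφ = -0.00370°, Δλ = -0.00417°.
Converting to metres (1° lat = 111195 m, cos φ = 0.727114): observed ΔN = -411.4 m, observed ΔE = -337.2 m.
Subtracting the expected shift leaves a residual of -411.4 − (-386) = -25.4 m north and -337.2 − (-358) = 20.8 m east.
Residual distance = √((-25.4)² + 20.8²) = 32.9 m.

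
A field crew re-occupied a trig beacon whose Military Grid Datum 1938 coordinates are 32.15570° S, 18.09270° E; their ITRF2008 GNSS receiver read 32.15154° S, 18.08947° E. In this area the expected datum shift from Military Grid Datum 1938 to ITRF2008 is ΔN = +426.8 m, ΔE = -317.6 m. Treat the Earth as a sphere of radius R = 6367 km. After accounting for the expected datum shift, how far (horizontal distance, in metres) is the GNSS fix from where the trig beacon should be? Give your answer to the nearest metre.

38 m

Observed coordinate differences: Δφ = +0.00416°, Δλ = -0.00323°.
Converting to metres (1° lat = 111125 m, cos φ = 0.846605): observed ΔN = 462.3 m, observed ΔE = -303.9 m.
Subtracting the expected shift leaves a residual of 462.3 − (426.8) = 35.5 m north and -303.9 − (-317.6) = 13.7 m east.
Residual distance = √(35.5² + 13.7²) = 38.0 m.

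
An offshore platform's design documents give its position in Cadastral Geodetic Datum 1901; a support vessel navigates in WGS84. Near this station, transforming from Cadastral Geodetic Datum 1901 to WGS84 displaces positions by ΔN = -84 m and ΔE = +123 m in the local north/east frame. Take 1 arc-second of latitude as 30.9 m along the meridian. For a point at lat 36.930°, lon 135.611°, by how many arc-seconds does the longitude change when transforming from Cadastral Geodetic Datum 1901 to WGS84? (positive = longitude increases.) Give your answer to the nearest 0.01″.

Δλ = 4.98″

At latitude 36.930°, cos φ = 0.799370.
1″ of longitude at this latitude = 30.90 × cos φ = 24.7005 m, so Δλ = 123.0 / 24.7005 = 4.980″.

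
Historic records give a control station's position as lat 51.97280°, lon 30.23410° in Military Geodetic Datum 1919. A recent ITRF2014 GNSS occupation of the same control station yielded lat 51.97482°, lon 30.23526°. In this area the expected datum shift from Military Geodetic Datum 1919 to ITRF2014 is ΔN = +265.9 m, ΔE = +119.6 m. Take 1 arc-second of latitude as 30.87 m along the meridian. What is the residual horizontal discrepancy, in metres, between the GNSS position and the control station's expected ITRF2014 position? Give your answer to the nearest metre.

58 m

Observed coordinate differences: Δφ = +0.00202°, Δλ = +0.00116°.
Converting to metres (1° lat = 111132 m, cos φ = 0.616035): observed ΔN = 224.5 m, observed ΔE = 79.4 m.
Subtracting the expected shift leaves a residual of 224.5 − (265.9) = -41.4 m north and 79.4 − (119.6) = -40.2 m east.
Residual distance = √((-41.4)² + (-40.2)²) = 57.7 m.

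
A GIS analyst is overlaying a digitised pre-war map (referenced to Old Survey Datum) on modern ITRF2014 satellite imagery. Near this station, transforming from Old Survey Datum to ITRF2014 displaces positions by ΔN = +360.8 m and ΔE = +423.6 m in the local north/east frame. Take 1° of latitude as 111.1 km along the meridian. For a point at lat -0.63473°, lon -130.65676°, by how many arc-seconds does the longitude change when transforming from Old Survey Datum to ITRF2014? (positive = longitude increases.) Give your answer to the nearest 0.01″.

Δλ = 13.73″

At latitude -0.63473°, cos φ = 0.999939.
1° of longitude at this latitude = 111.1 × cos φ = 111.09 km, so Δλ = 423.6 / 111093.2 = 0.0038130° = 13.727″.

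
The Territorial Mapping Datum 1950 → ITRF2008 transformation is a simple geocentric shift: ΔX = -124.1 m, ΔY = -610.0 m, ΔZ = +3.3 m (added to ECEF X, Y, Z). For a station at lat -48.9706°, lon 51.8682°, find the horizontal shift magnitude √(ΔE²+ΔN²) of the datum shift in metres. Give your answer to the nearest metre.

The local east axis at (φ, λ) is (−sin λ, cos λ, 0), so ΔE = −sin(51.8682°)·(-124.1) + cos(51.8682°)·(-610.0) = -279.04 m.
The local north axis is (−sin φ cos λ, −sin φ sin λ, cos φ), giving ΔN = -57.806 − 361.964 + 2.166 = -417.60 m.
Horizontal magnitude = √(ΔE² + ΔN²) = √((-279.04)² + (-417.60)²) = 502.25 m.

502 m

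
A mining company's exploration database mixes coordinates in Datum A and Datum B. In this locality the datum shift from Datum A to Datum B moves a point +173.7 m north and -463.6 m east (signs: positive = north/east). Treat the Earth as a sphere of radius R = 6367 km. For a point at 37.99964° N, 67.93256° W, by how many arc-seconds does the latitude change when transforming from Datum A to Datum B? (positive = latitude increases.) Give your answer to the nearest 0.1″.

On a sphere of radius R, 1 rad of latitude = R, so Δφ = ΔN / R = 173.7 / 6367000 = 2.7281e-05 rad = 5.627″.

Δφ = 5.6″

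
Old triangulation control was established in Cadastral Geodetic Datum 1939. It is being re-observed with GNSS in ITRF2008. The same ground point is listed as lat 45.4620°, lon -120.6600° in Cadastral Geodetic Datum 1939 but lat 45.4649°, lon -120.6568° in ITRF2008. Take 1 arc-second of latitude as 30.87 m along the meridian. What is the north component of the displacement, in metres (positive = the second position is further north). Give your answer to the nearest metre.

ΔN = 322 m

Δφ = 45.4649° − 45.4620° = +0.0029°; Δλ = -120.6568° − -120.6600° = +0.0032°.
1° of latitude = 3600 × 30.87 = 111132 m.
ΔN = Δφ × 111132 = 322.3 m; ΔE = Δλ × 111132 × cos(45.4620°) = +0.0032 × 111132 × 0.701382 = 249.4 m.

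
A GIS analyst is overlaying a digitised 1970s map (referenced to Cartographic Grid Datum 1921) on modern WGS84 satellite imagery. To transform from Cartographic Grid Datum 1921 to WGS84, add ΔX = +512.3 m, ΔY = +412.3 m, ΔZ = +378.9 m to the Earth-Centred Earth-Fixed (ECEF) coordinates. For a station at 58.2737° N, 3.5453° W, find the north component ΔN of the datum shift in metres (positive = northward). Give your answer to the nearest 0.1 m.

ΔN = -214.0 m

The local north axis is (−sin φ cos λ, −sin φ sin λ, cos φ), giving ΔN = -434.913 + 21.686 + 199.249 = -213.98 m.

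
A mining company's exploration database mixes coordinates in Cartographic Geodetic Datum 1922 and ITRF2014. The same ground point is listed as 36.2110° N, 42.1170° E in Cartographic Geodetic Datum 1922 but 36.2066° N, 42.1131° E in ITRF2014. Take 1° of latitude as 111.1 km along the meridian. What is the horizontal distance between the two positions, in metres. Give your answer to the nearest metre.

601 m

Δφ = 36.2066° − 36.2110° = -0.0044°; Δλ = 42.1131° − 42.1170° = -0.0039°.
ΔN = Δφ × 111100 = -488.8 m; ΔE = Δλ × 111100 × cos(36.2110°) = -0.0039 × 111100 × 0.806847 = -349.6 m.
Distance = √(ΔE² + ΔN²) = √((-349.6)² + (-488.8)²) = 601.0 m.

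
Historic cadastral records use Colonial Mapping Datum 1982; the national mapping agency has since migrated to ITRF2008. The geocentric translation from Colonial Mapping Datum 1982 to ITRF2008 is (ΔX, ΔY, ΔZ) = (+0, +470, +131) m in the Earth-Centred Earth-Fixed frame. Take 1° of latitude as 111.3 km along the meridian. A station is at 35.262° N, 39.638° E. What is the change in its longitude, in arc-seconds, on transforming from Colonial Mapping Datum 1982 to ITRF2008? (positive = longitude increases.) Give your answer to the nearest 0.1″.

sin φ = 0.577316, cos φ = 0.816521, sin λ = 0.637935, cos λ = 0.770090.
East component: ΔE = −sin λ·ΔX + cos λ·ΔY = −(0.637935)(0) + (0.770090)(470) = 361.94 m.
1° of latitude spans 111300 m; at latitude φ, 1° of longitude spans that × cos φ = 90878.7 m, so Δλ = 361.94 / 90878.7 × 3600 = 14.338″.

Δλ = 14.3″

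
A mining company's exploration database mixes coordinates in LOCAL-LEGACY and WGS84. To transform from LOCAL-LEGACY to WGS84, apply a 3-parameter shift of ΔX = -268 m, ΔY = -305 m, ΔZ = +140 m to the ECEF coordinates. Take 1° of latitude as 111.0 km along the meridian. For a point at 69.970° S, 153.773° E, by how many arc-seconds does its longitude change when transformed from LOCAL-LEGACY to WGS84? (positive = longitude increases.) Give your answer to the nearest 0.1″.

Δλ = 37.1″

sin φ = -0.939513, cos φ = 0.342512, sin λ = 0.441929, cos λ = -0.897050.
East component: ΔE = −sin λ·ΔX + cos λ·ΔY = −(0.441929)(-268) + (-0.897050)(-305) = 392.04 m.
1° of latitude spans 111000 m; at latitude φ, 1° of longitude spans that × cos φ = 38018.8 m, so Δλ = 392.04 / 38018.8 × 3600 = 37.122″.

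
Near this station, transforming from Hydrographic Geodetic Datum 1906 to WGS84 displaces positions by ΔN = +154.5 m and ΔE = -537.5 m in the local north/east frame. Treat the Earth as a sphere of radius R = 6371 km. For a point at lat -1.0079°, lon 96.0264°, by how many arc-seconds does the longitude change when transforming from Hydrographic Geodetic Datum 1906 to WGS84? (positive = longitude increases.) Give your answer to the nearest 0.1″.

Δλ = -17.4″

At latitude -1.0079°, cos φ = 0.999845.
One radian of longitude at latitude φ spans R cos φ, so Δλ = ΔE / (R cos φ) = -537.5 / (6371000 × 0.999845) = -8.4380e-05 rad = -17.405″.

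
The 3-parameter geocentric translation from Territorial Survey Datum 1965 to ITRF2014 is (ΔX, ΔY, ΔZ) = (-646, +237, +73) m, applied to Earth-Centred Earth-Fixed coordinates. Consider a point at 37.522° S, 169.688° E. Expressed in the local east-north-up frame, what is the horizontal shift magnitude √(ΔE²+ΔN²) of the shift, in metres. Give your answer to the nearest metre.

At φ = -37.522°, λ = 169.688°: sin φ = -0.609066, cos φ = 0.793120, sin λ = 0.179008, cos λ = -0.983848.
ΔE = −sin λ·ΔX + cos λ·ΔY = −(0.179008)·(-646) + (-0.983848)·(237) = -117.53 m.
ΔN = −sin φ cos λ·ΔX − sin φ sin λ·ΔY + cos φ·ΔZ = −(-0.609066)(-0.983848)(-646) − (-0.609066)(0.179008)(237) + (0.793120)(73) = 470.84 m.
Horizontal magnitude = √(ΔE² + ΔN²) = √((-117.53)² + 470.84²) = 485.29 m.

485 m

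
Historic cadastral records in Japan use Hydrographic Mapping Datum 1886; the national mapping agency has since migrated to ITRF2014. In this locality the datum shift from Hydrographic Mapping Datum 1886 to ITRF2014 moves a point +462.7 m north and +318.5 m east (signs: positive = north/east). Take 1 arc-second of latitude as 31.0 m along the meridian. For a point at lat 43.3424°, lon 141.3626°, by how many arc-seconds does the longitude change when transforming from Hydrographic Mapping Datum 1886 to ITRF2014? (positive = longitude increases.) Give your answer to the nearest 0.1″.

At latitude 43.3424°, cos φ = 0.727265.
1″ of longitude at this latitude = 31.00 × cos φ = 22.5452 m, so Δλ = 318.5 / 22.5452 = 14.127″.

Δλ = 14.1″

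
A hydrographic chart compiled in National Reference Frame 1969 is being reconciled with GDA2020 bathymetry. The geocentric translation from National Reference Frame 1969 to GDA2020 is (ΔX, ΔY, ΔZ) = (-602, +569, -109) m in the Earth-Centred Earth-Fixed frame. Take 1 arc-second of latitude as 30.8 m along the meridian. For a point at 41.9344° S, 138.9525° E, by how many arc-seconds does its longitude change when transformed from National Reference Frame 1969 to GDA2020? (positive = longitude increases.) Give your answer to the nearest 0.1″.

sin φ = -0.668279, cos φ = 0.743910, sin λ = 0.656684, cos λ = -0.754165.
East component: ΔE = −sin λ·ΔX + cos λ·ΔY = −(0.656684)(-602) + (-0.754165)(569) = -33.80 m.
1° of latitude spans 3600 × 30.80 = 110880 m; at latitude φ, 1° of longitude spans that × cos φ = 82484.8 m, so Δλ = -33.80 / 82484.8 × 3600 = -1.475″.

Δλ = -1.5″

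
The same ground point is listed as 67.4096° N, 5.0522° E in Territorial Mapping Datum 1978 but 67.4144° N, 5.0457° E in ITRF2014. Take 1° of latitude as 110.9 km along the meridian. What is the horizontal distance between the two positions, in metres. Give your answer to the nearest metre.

Δφ = 67.4144° − 67.4096° = +0.0048°; Δλ = 5.0457° − 5.0522° = -0.0065°.
ΔN = Δφ × 110900 = 532.3 m; ΔE = Δλ × 110900 × cos(67.4096°) = -0.0065 × 110900 × 0.384141 = -276.9 m.
Distance = √(ΔE² + ΔN²) = √((-276.9)² + 532.3²) = 600.0 m.

600 m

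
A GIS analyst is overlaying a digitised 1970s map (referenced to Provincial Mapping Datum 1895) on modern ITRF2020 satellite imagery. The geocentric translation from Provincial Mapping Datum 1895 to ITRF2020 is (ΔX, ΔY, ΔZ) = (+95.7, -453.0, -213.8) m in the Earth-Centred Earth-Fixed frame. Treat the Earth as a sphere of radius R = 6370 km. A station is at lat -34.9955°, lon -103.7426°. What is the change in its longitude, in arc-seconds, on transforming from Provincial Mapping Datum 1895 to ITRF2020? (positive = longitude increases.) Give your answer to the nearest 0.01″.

sin φ = -0.573512, cos φ = 0.819197, sin λ = -0.971373, cos λ = -0.237560.
East component: ΔE = −sin λ·ΔX + cos λ·ΔY = −(-0.971373)(95.7) + (-0.237560)(-453.0) = 200.58 m.
1° of latitude spans πR/180 = 111177 m; at latitude φ, 1° of longitude spans that × cos φ = 91076.3 m, so Δλ = 200.58 / 91076.3 × 3600 = 7.928″.

Δλ = 7.93″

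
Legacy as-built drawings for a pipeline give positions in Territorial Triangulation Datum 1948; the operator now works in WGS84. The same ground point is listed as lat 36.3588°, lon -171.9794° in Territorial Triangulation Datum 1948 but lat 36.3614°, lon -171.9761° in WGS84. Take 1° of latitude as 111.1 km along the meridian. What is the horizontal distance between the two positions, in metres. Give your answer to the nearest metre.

413 m

Δφ = 36.3614° − 36.3588° = +0.0026°; Δλ = -171.9761° − -171.9794° = +0.0033°.
ΔN = Δφ × 111100 = 288.9 m; ΔE = Δλ × 111100 × cos(36.3588°) = +0.0033 × 111100 × 0.805320 = 295.3 m.
Distance = √(ΔE² + ΔN²) = √(295.3² + 288.9²) = 413.1 m.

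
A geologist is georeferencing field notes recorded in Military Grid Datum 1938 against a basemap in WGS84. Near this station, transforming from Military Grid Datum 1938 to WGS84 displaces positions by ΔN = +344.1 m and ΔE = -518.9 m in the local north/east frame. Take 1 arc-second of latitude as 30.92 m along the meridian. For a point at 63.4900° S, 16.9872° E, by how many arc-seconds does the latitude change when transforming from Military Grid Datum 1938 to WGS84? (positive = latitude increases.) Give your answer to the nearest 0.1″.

Δφ = 11.1″

1″ of latitude = 30.92 m, so Δφ = 344.1 / 30.92 = 11.129″.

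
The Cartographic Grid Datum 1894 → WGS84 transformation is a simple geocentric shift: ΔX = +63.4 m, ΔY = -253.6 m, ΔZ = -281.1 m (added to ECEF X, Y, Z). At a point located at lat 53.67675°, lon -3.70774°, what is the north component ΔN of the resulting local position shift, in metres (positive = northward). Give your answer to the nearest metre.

ΔN = -231 m

At φ = 53.67675°, λ = -3.70774°: sin φ = 0.805688, cos φ = 0.592340, sin λ = -0.064667, cos λ = 0.997907.
ΔN = −sin φ cos λ·ΔX − sin φ sin λ·ΔY + cos φ·ΔZ = −(0.805688)(0.997907)(63.4) − (0.805688)(-0.064667)(-253.6) + (0.592340)(-281.1) = -230.69 m.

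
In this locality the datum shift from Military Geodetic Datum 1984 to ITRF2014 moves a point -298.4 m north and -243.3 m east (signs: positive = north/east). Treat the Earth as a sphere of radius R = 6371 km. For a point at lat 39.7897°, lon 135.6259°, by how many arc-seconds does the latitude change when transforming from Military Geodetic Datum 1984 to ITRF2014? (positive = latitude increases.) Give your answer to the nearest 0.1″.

On a sphere of radius R, 1 rad of latitude = R, so Δφ = ΔN / R = -298.4 / 6371000 = -4.6837e-05 rad = -9.661″.

Δφ = -9.7″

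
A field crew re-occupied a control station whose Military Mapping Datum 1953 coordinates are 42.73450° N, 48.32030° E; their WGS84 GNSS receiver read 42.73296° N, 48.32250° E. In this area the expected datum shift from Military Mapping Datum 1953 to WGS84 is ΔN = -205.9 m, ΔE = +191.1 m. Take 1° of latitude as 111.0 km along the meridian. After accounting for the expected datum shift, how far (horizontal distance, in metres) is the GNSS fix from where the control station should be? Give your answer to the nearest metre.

Observed coordinate differences: Δφ = -0.00154°, Δλ = +0.00220°.
Converting to metres (1° lat = 111000 m, cos φ = 0.734506): observed ΔN = -170.9 m, observed ΔE = 179.4 m.
Subtracting the expected shift leaves a residual of -170.9 − (-205.9) = 35.0 m north and 179.4 − (191.1) = -11.7 m east.
Residual distance = √(35.0² + (-11.7)²) = 36.9 m.

37 m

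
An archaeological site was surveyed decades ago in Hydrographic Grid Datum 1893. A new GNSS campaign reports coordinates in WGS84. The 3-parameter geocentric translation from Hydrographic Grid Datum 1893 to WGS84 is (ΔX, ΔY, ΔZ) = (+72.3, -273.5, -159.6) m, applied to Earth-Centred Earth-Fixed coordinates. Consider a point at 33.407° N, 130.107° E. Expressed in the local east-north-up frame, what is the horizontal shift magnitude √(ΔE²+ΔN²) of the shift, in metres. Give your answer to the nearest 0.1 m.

121.1 m

At φ = 33.407°, λ = 130.107°: sin φ = 0.550583, cos φ = 0.834781, sin λ = 0.764843, cos λ = -0.644217.
ΔE = −sin λ·ΔX + cos λ·ΔY = −(0.764843)·(72.3) + (-0.644217)·(-273.5) = 120.90 m.
ΔN = −sin φ cos λ·ΔX − sin φ sin λ·ΔY + cos φ·ΔZ = −(0.550583)(-0.644217)(72.3) − (0.550583)(0.764843)(-273.5) + (0.834781)(-159.6) = 7.59 m.
Horizontal magnitude = √(ΔE² + ΔN²) = √(120.90² + 7.59²) = 121.13 m.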